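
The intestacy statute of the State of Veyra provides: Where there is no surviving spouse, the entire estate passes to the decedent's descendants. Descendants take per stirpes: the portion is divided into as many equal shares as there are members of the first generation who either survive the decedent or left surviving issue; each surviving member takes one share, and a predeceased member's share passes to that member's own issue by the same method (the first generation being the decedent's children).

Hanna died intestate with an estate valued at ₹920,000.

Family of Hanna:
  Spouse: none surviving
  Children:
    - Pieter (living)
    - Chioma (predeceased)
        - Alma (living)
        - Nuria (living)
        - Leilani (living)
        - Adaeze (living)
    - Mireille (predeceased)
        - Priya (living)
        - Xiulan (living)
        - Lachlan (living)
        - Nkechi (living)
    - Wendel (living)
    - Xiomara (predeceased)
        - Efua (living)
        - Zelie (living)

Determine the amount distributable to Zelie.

The entire ₹920,000 passes to the descendants.
That amount (₹920,000) is divided into 5 shares of ₹184,000: Pieter and Wendel each take ₹184,000; Chioma's ₹184,000 share passes to Chioma's issue; Mireille's ₹184,000 share passes to Mireille's issue; Xiomara's ₹184,000 share passes to Xiomara's issue.
Chioma's share (₹184,000) is divided into 4 shares of ₹46,000: Alma, Nuria, Leilani, and Adaeze each take ₹46,000.
Mireille's share (₹184,000) is divided into 4 shares of ₹46,000: Priya, Xiulan, Lachlan, and Nkechi each take ₹46,000.
Xiomara's share (₹184,000) is divided into 2 shares of ₹92,000: Efua and Zelie each take ₹92,000.

Zelie receives ₹92,000.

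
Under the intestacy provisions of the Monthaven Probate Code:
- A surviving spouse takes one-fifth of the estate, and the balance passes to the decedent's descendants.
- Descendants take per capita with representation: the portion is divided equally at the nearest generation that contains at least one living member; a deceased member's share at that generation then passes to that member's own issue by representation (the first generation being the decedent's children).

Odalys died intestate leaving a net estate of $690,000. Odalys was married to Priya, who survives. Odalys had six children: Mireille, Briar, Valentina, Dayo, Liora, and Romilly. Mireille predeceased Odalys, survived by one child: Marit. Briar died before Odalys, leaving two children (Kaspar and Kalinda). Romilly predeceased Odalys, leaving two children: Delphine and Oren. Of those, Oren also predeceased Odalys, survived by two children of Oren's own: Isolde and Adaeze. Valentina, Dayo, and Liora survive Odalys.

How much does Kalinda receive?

Kalinda receives $46,000.

Priya takes one-fifth of $690,000 = $138,000. The remaining $552,000 passes to the descendants.
The descendants' portion ($552,000) is divided into 6 shares of $92,000: Valentina, Dayo, and Liora each take $92,000; Mireille's $92,000 share passes to Mireille's issue; Briar's $92,000 share passes to Briar's issue; Romilly's $92,000 share passes to Romilly's issue.
Mireille's share ($92,000) passes entirely to Marit.
Briar's share ($92,000) is divided into 2 shares of $46,000: Kaspar and Kalinda each take $46,000.
Romilly's share ($92,000) is divided into 2 shares of $46,000: Delphine takes $46,000; Oren's $46,000 share passes to Oren's issue.
Oren's share ($46,000) is divided into 2 shares of $23,000: Isolde and Adaeze each take $23,000.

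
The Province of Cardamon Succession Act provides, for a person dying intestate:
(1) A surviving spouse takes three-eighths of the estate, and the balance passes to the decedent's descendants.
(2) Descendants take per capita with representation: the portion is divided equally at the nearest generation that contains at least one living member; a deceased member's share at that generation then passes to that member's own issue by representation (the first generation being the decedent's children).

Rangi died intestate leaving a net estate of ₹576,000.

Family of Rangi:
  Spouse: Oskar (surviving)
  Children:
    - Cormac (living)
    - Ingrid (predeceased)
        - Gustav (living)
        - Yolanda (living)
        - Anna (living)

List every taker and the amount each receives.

Oskar takes three-eighths of ₹576,000 = ₹216,000. The remaining ₹360,000 passes to the descendants.
The descendants' portion (₹360,000) is divided into 2 shares of ₹180,000: Cormac takes ₹180,000; Ingrid's ₹180,000 share passes to Ingrid's issue.
Ingrid's share (₹180,000) is divided into 3 shares of ₹60,000: Gustav, Yolanda, and Anna each take ₹60,000.

Oskar: ₹216,000; Cormac: ₹180,000; Gustav: ₹60,000; Yolanda: ₹60,000; Anna: ₹60,000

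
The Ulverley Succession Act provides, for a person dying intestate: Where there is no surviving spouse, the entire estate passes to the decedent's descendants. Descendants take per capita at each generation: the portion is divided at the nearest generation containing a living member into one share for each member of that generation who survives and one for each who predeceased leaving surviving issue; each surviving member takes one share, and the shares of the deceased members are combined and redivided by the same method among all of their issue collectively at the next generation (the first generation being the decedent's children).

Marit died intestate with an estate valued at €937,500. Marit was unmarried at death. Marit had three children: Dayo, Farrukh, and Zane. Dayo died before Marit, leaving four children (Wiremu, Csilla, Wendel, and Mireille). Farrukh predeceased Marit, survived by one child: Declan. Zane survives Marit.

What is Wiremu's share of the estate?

The entire €937,500 passes to the descendants.
That amount (€937,500) is divided at the children's generation into 3 shares of €312,500. Zane takes €312,500. The 2 shares of the deceased (Dayo and Farrukh) are combined into a pool of €625,000.
That pool (€625,000) is divided at the grandchildren's generation equally among Wiremu, Csilla, Wendel, Mireille, and Declan: €125,000 each.

Wiremu receives €125,000.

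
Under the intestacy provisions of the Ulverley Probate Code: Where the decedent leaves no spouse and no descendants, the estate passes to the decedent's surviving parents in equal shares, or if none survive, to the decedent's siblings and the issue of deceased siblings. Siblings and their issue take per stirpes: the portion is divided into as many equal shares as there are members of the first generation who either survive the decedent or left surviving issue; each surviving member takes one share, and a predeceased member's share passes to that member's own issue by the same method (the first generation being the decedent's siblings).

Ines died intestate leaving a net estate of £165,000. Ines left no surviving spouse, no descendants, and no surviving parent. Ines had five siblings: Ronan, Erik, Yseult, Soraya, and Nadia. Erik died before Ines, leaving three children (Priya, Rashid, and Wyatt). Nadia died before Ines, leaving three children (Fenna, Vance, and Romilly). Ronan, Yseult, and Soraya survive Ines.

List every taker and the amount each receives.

The entire £165,000 passes to the siblings and their issue.
That amount (£165,000) is divided into 5 shares of £33,000: Ronan, Yseult, and Soraya each take £33,000; Erik's £33,000 share passes to Erik's issue; Nadia's £33,000 share passes to Nadia's issue.
Erik's share (£33,000) is divided into 3 shares of £11,000: Priya, Rashid, and Wyatt each take £11,000.
Nadia's share (£33,000) is divided into 3 shares of £11,000: Fenna, Vance, and Romilly each take £11,000.

Ronan: £33,000; Priya: £11,000; Rashid: £11,000; Wyatt: £11,000; Yseult: £33,000; Soraya: £33,000; Fenna: £11,000; Vance: £11,000; Romilly: £11,000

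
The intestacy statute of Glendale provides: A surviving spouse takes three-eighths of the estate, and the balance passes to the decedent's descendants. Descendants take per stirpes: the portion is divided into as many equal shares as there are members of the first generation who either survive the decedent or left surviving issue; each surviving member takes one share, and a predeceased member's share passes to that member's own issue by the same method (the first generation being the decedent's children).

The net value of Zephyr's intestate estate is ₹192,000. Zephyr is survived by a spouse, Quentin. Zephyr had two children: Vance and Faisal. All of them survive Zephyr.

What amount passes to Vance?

Quentin takes three-eighths of ₹192,000 = ₹72,000. The remaining ₹120,000 passes to the descendants.
The descendants' portion (₹120,000) is divided into 2 shares of ₹60,000: Vance and Faisal each take ₹60,000.

Vance receives ₹60,000.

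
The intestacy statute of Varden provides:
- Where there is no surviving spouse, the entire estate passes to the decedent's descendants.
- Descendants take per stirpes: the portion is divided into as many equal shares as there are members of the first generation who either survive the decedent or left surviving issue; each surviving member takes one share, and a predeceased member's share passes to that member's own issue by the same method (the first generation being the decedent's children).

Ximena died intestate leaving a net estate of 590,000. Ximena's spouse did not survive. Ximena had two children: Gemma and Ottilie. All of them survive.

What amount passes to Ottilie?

The entire 590,000 passes to the descendants.
That amount (590,000) is divided into 2 shares of 295,000: Gemma and Ottilie each take 295,000.

Ottilie receives 295,000.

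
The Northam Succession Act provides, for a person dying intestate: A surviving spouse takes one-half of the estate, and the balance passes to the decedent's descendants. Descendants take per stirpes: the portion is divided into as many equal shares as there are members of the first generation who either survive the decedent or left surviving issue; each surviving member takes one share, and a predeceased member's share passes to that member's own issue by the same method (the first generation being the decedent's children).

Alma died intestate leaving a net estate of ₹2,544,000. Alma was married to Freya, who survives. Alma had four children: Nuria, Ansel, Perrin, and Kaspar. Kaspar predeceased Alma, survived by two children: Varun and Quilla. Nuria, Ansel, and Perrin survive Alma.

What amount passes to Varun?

Freya takes one-half of ₹2,544,000 = ₹1,272,000. The remaining ₹1,272,000 passes to the descendants.
The descendants' portion (₹1,272,000) is divided into 4 shares of ₹318,000: Nuria, Ansel, and Perrin each take ₹318,000; Kaspar's ₹318,000 share passes to Kaspar's issue.
Kaspar's share (₹318,000) is divided into 2 shares of ₹159,000: Varun and Quilla each take ₹159,000.

Varun receives ₹159,000.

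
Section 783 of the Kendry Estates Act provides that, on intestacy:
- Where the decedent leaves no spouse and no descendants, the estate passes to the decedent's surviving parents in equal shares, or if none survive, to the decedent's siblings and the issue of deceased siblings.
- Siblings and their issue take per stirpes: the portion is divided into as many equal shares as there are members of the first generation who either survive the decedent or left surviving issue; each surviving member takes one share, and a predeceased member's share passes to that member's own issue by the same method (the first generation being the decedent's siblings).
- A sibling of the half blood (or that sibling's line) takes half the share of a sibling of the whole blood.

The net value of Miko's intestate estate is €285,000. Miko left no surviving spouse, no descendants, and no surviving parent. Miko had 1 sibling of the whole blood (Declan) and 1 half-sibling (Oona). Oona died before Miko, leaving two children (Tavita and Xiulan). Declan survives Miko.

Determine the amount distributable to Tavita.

Tavita receives €47,500.

The entire €285,000 passes to the siblings and their issue.
Counting each half-blood sibling's line as half a unit, there are 3/2 units in €285,000, so one unit is €190,000. Whole-blood lines (Declan) take €190,000 each; half-blood lines (Oona) take €95,000 each.
Oona's share (€95,000) is divided into 2 shares of €47,500: Tavita and Xiulan each take €47,500.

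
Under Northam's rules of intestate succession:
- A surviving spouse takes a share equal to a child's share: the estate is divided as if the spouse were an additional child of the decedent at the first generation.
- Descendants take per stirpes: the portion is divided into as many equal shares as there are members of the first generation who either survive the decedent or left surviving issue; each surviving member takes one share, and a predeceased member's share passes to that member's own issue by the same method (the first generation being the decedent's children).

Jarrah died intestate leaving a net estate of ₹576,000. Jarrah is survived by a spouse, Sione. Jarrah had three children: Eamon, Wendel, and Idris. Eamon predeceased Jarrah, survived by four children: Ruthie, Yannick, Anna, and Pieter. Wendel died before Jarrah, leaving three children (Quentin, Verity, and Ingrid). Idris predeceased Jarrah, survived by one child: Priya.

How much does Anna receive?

The spouse counts as an additional share at the children's level, so there are 4 primary shares of ₹144,000. Sione takes one such share (₹144,000).
The children's combined portion (₹432,000) is divided into 3 shares of ₹144,000: Eamon's ₹144,000 share passes to Eamon's issue; Wendel's ₹144,000 share passes to Wendel's issue; Idris's ₹144,000 share passes to Idris's issue.
Eamon's share (₹144,000) is divided into 4 shares of ₹36,000: Ruthie, Yannick, Anna, and Pieter each take ₹36,000.
Wendel's share (₹144,000) is divided into 3 shares of ₹48,000: Quentin, Verity, and Ingrid each take ₹48,000.
Idris's share (₹144,000) passes entirely to Priya.

Anna receives ₹36,000.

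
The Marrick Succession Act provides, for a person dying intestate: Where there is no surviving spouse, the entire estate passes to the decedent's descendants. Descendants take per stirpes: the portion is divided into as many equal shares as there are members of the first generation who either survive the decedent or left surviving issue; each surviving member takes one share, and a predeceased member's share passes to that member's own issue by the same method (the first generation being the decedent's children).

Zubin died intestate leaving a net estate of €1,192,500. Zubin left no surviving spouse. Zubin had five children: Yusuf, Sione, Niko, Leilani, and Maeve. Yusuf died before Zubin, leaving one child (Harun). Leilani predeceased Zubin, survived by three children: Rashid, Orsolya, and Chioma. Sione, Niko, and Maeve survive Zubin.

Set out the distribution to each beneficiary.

The entire €1,192,500 passes to the descendants.
That amount (€1,192,500) is divided into 5 shares of €238,500: Sione, Niko, and Maeve each take €238,500; Yusuf's €238,500 share passes to Yusuf's issue; Leilani's €238,500 share passes to Leilani's issue.
Yusuf's share (€238,500) passes entirely to Harun.
Leilani's share (€238,500) is divided into 3 shares of €79,500: Rashid, Orsolya, and Chioma each take €79,500.

Harun: €238,500; Sione: €238,500; Niko: €238,500; Rashid: €79,500; Orsolya: €79,500; Chioma: €79,500; Maeve: €238,500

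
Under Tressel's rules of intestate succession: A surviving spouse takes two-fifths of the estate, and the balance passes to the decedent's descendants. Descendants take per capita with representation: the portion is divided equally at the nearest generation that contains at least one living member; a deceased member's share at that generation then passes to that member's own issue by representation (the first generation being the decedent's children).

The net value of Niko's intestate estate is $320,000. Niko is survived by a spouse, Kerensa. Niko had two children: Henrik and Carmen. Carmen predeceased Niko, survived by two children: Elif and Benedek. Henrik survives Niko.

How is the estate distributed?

Kerensa takes two-fifths of $320,000 = $128,000. The remaining $192,000 passes to the descendants.
The descendants' portion ($192,000) is divided into 2 shares of $96,000: Henrik takes $96,000; Carmen's $96,000 share passes to Carmen's issue.
Carmen's share ($96,000) is divided into 2 shares of $48,000: Elif and Benedek each take $48,000.

Kerensa: $128,000; Henrik: $96,000; Elif: $48,000; Benedek: $48,000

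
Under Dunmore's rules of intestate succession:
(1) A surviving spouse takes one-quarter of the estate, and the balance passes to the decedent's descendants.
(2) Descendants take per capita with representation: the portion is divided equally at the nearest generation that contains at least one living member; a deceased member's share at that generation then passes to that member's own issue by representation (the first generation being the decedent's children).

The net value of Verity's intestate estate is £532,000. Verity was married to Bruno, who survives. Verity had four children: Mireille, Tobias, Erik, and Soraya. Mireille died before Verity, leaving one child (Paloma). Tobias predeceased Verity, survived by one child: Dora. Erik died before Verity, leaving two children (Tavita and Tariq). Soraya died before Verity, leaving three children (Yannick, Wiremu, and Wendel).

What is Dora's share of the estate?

Dora receives £57,000.

Bruno takes one-quarter of £532,000 = £133,000. The remaining £399,000 passes to the descendants.
No child survives, so the initial division is made at the grandchildren's generation.
The descendants' portion (£399,000) is divided into 7 shares of £57,000: Paloma, Dora, Tavita, Tariq, Yannick, Wiremu, and Wendel each take £57,000.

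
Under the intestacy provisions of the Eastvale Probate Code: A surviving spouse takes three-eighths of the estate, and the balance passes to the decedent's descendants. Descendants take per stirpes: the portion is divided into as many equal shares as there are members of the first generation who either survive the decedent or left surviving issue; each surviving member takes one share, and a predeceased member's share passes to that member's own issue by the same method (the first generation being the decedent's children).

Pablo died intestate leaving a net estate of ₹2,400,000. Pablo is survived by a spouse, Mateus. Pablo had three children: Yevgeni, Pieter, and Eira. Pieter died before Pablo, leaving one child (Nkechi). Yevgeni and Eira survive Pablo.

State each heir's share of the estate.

Mateus takes three-eighths of ₹2,400,000 = ₹900,000. The remaining ₹1,500,000 passes to the descendants.
The descendants' portion (₹1,500,000) is divided into 3 shares of ₹500,000: Yevgeni and Eira each take ₹500,000; Pieter's ₹500,000 share passes to Pieter's issue.
Pieter's share (₹500,000) passes entirely to Nkechi.

Mateus: ₹900,000; Yevgeni: ₹500,000; Nkechi: ₹500,000; Eira: ₹500,000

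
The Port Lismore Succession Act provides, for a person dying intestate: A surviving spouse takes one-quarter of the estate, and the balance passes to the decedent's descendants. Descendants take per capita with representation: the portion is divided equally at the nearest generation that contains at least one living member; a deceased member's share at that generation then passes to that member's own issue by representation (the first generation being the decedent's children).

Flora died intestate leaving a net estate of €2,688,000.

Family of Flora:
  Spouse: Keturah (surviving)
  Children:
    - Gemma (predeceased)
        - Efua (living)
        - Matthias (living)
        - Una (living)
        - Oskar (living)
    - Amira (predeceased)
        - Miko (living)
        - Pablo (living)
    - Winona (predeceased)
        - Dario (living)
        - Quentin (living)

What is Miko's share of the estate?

Keturah takes one-quarter of €2,688,000 = €672,000. The remaining €2,016,000 passes to the descendants.
No child survives, so the initial division is made at the grandchildren's generation.
The descendants' portion (€2,016,000) is divided into 8 shares of €252,000: Efua, Matthias, Una, Oskar, Miko, Pablo, Dario, and Quentin each take €252,000.

Miko receives €252,000.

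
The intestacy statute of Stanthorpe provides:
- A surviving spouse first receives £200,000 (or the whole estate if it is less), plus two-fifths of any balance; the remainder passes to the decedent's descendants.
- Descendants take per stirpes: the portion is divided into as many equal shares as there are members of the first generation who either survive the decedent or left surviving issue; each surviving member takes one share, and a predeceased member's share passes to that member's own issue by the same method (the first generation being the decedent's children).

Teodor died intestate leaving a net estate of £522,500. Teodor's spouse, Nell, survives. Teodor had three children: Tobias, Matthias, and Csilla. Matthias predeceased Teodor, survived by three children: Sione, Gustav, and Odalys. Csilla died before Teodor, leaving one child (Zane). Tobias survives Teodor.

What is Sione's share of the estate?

Sione receives £21,500.

Nell first takes £200,000, leaving a balance of £322,500. Nell then takes two-fifths of the balance (£129,000), for a total of £329,000. The remaining £193,500 passes to the descendants.
The descendants' portion (£193,500) is divided into 3 shares of £64,500: Tobias takes £64,500; Matthias's £64,500 share passes to Matthias's issue; Csilla's £64,500 share passes to Csilla's issue.
Matthias's share (£64,500) is divided into 3 shares of £21,500: Sione, Gustav, and Odalys each take £21,500.
Csilla's share (£64,500) passes entirely to Zane.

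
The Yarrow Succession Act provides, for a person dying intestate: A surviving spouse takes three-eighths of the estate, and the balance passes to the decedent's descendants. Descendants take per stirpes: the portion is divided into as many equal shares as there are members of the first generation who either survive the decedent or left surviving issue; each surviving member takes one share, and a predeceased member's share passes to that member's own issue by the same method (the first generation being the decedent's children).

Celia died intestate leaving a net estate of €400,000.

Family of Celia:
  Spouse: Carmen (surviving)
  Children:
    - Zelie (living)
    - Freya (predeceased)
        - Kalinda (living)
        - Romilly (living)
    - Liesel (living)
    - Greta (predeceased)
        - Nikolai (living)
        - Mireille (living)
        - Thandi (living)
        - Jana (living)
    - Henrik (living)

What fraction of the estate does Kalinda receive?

Kalinda receives 1/16 of the estate.

Carmen takes three-eighths of €400,000 = €150,000. The remaining €250,000 passes to the descendants.
The descendants' portion (€250,000) is divided into 5 shares of €50,000: Zelie, Liesel, and Henrik each take €50,000; Freya's €50,000 share passes to Freya's issue; Greta's €50,000 share passes to Greta's issue.
Freya's share (€50,000) is divided into 2 shares of €25,000: Kalinda and Romilly each take €25,000.
Greta's share (€50,000) is divided into 4 shares of €12,500: Nikolai, Mireille, Thandi, and Jana each take €12,500.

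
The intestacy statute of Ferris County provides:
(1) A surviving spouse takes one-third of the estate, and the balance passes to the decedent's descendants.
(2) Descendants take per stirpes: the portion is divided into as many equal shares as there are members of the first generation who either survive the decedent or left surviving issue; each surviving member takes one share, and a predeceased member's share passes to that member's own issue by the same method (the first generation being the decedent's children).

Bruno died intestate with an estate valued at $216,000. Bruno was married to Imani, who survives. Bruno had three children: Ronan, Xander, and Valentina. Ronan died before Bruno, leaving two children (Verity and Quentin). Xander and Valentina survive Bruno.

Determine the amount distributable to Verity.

Verity receives $24,000.

Imani takes one-third of $216,000 = $72,000. The remaining $144,000 passes to the descendants.
The descendants' portion ($144,000) is divided into 3 shares of $48,000: Xander and Valentina each take $48,000; Ronan's $48,000 share passes to Ronan's issue.
Ronan's share ($48,000) is divided into 2 shares of $24,000: Verity and Quentin each take $24,000.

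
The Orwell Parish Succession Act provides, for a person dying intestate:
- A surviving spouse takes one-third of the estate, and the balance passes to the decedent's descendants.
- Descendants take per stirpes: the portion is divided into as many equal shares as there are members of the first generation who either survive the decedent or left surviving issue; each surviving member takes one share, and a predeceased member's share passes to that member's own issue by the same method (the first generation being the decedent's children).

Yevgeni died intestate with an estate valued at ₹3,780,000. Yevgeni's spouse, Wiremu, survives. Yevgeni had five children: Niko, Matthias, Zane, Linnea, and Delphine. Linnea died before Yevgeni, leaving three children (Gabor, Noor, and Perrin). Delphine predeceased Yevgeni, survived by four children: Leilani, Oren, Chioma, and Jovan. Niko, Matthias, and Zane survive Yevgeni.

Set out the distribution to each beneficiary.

Wiremu: ₹1,260,000; Niko: ₹504,000; Matthias: ₹504,000; Zane: ₹504,000; Gabor: ₹168,000; Noor: ₹168,000; Perrin: ₹168,000; Leilani: ₹126,000; Oren: ₹126,000; Chioma: ₹126,000; Jovan: ₹126,000

Wiremu takes one-third of ₹3,780,000 = ₹1,260,000. The remaining ₹2,520,000 passes to the descendants.
The descendants' portion (₹2,520,000) is divided into 5 shares of ₹504,000: Niko, Matthias, and Zane each take ₹504,000; Linnea's ₹504,000 share passes to Linnea's issue; Delphine's ₹504,000 share passes to Delphine's issue.
Linnea's share (₹504,000) is divided into 3 shares of ₹168,000: Gabor, Noor, and Perrin each take ₹168,000.
Delphine's share (₹504,000) is divided into 4 shares of ₹126,000: Leilani, Oren, Chioma, and Jovan each take ₹126,000.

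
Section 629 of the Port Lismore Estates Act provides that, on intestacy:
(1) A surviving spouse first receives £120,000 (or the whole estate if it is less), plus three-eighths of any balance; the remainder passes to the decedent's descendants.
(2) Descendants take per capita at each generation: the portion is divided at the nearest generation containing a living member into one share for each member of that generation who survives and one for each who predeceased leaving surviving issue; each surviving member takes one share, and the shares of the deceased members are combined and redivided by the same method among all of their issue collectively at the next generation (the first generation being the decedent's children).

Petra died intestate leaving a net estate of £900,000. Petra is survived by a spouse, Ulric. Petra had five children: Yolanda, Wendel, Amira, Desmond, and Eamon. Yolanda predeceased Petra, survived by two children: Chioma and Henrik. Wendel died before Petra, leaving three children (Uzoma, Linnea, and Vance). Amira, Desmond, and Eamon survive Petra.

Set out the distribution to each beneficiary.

Ulric: £412,500; Chioma: £39,000; Henrik: £39,000; Uzoma: £39,000; Linnea: £39,000; Vance: £39,000; Amira: £97,500; Desmond: £97,500; Eamon: £97,500

Ulric first takes £120,000, leaving a balance of £780,000. Ulric then takes three-eighths of the balance (£292,500), for a total of £412,500. The remaining £487,500 passes to the descendants.
The descendants' portion (£487,500) is divided at the children's generation into 5 shares of £97,500. Amira, Desmond, and Eamon each take £97,500. The 2 shares of the deceased (Yolanda and Wendel) are combined into a pool of £195,000.
That pool (£195,000) is divided at the grandchildren's generation equally among Chioma, Henrik, Uzoma, Linnea, and Vance: £39,000 each.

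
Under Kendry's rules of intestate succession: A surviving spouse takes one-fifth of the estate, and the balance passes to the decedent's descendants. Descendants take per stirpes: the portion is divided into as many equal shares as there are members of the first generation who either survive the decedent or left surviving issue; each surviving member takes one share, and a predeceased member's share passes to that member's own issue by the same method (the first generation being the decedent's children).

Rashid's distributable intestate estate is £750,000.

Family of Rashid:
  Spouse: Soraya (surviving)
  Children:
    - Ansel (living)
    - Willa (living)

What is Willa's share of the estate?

Willa receives £300,000.

Soraya takes one-fifth of £750,000 = £150,000. The remaining £600,000 passes to the descendants.
The descendants' portion (£600,000) is divided into 2 shares of £300,000: Ansel and Willa each take £300,000.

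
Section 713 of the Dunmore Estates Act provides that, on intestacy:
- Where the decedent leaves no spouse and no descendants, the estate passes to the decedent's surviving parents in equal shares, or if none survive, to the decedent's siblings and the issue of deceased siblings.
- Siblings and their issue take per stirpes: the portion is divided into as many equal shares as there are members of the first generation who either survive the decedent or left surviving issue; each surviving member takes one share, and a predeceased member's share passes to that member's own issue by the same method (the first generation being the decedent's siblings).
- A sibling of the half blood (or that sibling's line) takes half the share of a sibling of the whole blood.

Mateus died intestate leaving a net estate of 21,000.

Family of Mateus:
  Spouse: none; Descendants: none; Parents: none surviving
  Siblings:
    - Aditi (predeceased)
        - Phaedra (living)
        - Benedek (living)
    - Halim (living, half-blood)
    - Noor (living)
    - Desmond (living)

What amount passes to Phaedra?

Phaedra receives 3,000.

The entire 21,000 passes to the siblings and their issue.
Counting each half-blood sibling's line as half a unit, there are 7/2 units in 21,000, so one unit is 6,000. Whole-blood lines (Aditi, Noor, and Desmond) take 6,000 each; half-blood lines (Halim) take 3,000 each.
Aditi's share (6,000) is divided into 2 shares of 3,000: Phaedra and Benedek each take 3,000.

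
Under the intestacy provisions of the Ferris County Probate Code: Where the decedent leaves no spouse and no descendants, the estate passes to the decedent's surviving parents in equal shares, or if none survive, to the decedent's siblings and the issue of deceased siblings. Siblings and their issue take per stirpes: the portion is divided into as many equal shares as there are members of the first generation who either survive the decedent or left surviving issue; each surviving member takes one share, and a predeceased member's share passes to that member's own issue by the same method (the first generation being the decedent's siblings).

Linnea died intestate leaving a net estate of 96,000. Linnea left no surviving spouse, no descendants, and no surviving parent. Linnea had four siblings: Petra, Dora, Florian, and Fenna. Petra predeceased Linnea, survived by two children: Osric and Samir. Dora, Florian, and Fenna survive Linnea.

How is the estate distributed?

Osric: 12,000; Samir: 12,000; Dora: 24,000; Florian: 24,000; Fenna: 24,000

The entire 96,000 passes to the siblings and their issue.
That amount (96,000) is divided into 4 shares of 24,000: Dora, Florian, and Fenna each take 24,000; Petra's 24,000 share passes to Petra's issue.
Petra's share (24,000) is divided into 2 shares of 12,000: Osric and Samir each take 12,000.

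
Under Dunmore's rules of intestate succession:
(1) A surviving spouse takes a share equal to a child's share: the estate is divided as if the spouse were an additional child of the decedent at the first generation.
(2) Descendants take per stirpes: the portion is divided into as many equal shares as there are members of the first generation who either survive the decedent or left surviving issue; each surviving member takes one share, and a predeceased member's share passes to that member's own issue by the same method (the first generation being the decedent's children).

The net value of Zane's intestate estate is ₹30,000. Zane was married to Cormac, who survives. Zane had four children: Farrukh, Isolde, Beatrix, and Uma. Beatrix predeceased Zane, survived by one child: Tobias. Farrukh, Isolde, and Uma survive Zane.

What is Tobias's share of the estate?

The spouse counts as an additional share at the children's level, so there are 5 primary shares of ₹6,000. Cormac takes one such share (₹6,000).
The children's combined portion (₹24,000) is divided into 4 shares of ₹6,000: Farrukh, Isolde, and Uma each take ₹6,000; Beatrix's ₹6,000 share passes to Beatrix's issue.
Beatrix's share (₹6,000) passes entirely to Tobias.

Tobias receives ₹6,000.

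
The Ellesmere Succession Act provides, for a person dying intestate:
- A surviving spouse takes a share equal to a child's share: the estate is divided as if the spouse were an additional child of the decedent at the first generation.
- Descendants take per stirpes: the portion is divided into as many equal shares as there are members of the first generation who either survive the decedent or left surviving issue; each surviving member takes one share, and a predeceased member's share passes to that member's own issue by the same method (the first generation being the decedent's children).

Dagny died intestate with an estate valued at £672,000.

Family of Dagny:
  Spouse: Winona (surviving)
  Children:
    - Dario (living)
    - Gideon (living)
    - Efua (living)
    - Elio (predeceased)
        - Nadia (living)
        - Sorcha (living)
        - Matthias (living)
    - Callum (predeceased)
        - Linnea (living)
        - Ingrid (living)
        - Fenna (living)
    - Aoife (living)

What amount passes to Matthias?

The spouse counts as an additional share at the children's level, so there are 7 primary shares of £96,000. Winona takes one such share (£96,000).
The children's combined portion (£576,000) is divided into 6 shares of £96,000: Dario, Gideon, Efua, and Aoife each take £96,000; Elio's £96,000 share passes to Elio's issue; Callum's £96,000 share passes to Callum's issue.
Elio's share (£96,000) is divided into 3 shares of £32,000: Nadia, Sorcha, and Matthias each take £32,000.
Callum's share (£96,000) is divided into 3 shares of £32,000: Linnea, Ingrid, and Fenna each take £32,000.

Matthias receives £32,000.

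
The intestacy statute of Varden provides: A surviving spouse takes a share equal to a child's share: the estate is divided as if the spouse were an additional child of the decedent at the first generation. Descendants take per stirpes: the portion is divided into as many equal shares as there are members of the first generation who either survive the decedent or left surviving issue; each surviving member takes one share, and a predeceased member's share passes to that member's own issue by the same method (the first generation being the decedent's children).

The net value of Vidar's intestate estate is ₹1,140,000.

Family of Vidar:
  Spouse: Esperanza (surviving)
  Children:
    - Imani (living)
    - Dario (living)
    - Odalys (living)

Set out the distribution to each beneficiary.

The spouse counts as an additional share at the children's level, so there are 4 primary shares of ₹285,000. Esperanza takes one such share (₹285,000).
The children's combined portion (₹855,000) is divided into 3 shares of ₹285,000: Imani, Dario, and Odalys each take ₹285,000.

Esperanza: ₹285,000; Imani: ₹285,000; Dario: ₹285,000; Odalys: ₹285,000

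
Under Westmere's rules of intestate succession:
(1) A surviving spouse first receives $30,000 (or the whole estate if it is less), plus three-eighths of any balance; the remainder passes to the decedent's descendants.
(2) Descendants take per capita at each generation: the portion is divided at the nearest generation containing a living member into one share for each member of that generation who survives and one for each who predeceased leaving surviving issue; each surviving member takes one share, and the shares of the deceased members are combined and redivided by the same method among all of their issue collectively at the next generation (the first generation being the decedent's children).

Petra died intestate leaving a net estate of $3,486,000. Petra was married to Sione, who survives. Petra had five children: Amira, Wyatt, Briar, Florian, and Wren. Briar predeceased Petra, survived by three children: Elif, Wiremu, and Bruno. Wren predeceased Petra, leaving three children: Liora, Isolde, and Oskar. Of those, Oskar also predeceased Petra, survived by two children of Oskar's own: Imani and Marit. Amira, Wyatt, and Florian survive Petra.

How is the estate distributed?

Sione: $1,326,000; Amira: $432,000; Wyatt: $432,000; Elif: $144,000; Wiremu: $144,000; Bruno: $144,000; Florian: $432,000; Liora: $144,000; Isolde: $144,000; Imani: $72,000; Marit: $72,000

Sione first takes $30,000, leaving a balance of $3,456,000. Sione then takes three-eighths of the balance ($1,296,000), for a total of $1,326,000. The remaining $2,160,000 passes to the descendants.
The descendants' portion ($2,160,000) is divided at the children's generation into 5 shares of $432,000. Amira, Wyatt, and Florian each take $432,000. The 2 shares of the deceased (Briar and Wren) are combined into a pool of $864,000.
That pool ($864,000) is divided at the grandchildren's generation into 6 shares of $144,000. Elif, Wiremu, Bruno, Liora, and Isolde each take $144,000. The remaining share for the deceased Oskar ($144,000) is carried to the next generation.
That pool ($144,000) is divided at the great-grandchildren's generation equally among Imani and Marit: $72,000 each.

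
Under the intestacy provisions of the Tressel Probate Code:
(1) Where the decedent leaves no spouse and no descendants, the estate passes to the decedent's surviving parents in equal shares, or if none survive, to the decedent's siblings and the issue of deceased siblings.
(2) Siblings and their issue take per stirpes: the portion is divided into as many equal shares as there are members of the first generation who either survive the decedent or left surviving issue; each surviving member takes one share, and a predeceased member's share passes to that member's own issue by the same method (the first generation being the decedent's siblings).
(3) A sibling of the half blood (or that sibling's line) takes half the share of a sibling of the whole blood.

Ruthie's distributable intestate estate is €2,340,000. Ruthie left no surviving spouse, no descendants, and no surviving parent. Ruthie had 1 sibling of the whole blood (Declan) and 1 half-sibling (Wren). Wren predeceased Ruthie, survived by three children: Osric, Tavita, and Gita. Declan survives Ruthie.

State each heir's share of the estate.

Declan: €1,560,000; Osric: €260,000; Tavita: €260,000; Gita: €260,000

The entire €2,340,000 passes to the siblings and their issue.
Counting each half-blood sibling's line as half a unit, there are 3/2 units in €2,340,000, so one unit is €1,560,000. Whole-blood lines (Declan) take €1,560,000 each; half-blood lines (Wren) take €780,000 each.
Wren's share (€780,000) is divided into 3 shares of €260,000: Osric, Tavita, and Gita each take €260,000.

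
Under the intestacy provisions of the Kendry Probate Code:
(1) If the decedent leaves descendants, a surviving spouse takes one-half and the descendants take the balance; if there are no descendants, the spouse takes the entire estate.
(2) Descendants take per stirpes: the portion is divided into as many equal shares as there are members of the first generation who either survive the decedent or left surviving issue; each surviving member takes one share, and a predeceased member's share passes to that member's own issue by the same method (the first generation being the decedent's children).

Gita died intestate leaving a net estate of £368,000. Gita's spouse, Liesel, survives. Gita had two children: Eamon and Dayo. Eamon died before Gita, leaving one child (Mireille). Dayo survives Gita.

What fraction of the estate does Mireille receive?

Mireille receives 1/4 of the estate.

Liesel takes one-half of £368,000 = £184,000. The remaining £184,000 passes to the descendants.
The descendants' portion (£184,000) is divided into 2 shares of £92,000: Dayo takes £92,000; Eamon's £92,000 share passes to Eamon's issue.
Eamon's share (£92,000) passes entirely to Mireille.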